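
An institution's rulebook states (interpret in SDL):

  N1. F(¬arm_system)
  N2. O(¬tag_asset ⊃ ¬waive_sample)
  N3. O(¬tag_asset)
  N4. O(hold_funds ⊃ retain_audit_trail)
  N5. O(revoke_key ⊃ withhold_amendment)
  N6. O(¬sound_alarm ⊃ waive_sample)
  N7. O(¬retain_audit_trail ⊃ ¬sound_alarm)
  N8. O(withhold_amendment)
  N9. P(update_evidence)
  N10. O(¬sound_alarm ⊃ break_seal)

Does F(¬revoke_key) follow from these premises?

No

Premise 5 is O(revoke_key ⊃ withhold_amendment); even if O(withhold_amendment) held, inferring O(revoke_key) would be affirming the consequent — invalid.
No other premise forces O(revoke_key). An ideal world satisfying every premise can still have ¬revoke_key true, so F(¬revoke_key) is not derivable.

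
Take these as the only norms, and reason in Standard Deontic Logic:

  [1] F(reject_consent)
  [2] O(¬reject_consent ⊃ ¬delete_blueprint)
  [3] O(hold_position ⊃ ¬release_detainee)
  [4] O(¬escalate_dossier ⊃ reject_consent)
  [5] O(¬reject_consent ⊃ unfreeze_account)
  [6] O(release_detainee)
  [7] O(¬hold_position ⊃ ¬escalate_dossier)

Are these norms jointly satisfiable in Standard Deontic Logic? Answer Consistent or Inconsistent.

From premise 6 we have O(release_detainee).
The contrapositive of premise 3 (O(hold_position ⊃ ¬release_detainee)) is O(release_detainee ⊃ ¬hold_position), and O(release_detainee) is already established, so O(¬hold_position).
From O(¬hold_position) and premise 7, O(¬hold_position ⊃ ¬escalate_dossier), we obtain O(¬escalate_dossier).
With premise 4, O(¬escalate_dossier ⊃ reject_consent), the K-axiom yields O(reject_consent).
Yet premise 1 is F(reject_consent), i.e. O(¬reject_consent).
We now have both O(reject_consent) and O(¬reject_consent) — reject_consent is simultaneously obligatory and forbidden, violating the D-axiom.

Inconsistent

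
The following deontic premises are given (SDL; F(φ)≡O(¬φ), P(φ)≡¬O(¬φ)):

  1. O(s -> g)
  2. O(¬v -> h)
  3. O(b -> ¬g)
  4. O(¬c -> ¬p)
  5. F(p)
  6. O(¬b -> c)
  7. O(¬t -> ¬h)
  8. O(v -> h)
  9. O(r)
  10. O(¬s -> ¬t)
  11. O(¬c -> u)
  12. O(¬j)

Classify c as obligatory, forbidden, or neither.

Premises 2 and 8 are O(¬v -> h) and O(v -> h); every ideal world satisfies ¬v or v, so in either case h holds — hence O(h).
Premise 7, O(¬t -> ¬h), contraposes to O(h -> t); with O(h) we get O(t).
Premise 10 is O(¬s -> ¬t); contrapositively O(t -> s). Since O(t) holds, K gives O(s).
Applying K to premise 1 (O(s -> g)) and O(s) yields O(g).
Premise 3 is O(b -> ¬g); contrapositively O(g -> ¬b). Since O(g) holds, K gives O(¬b).
Premise 6 is O(¬b -> c); since O(¬b), deontic closure gives O(c).
Premises 4, 5, 9, 11, 12 do not contribute to this derivation.
Hence c is obligatory.

Obligatory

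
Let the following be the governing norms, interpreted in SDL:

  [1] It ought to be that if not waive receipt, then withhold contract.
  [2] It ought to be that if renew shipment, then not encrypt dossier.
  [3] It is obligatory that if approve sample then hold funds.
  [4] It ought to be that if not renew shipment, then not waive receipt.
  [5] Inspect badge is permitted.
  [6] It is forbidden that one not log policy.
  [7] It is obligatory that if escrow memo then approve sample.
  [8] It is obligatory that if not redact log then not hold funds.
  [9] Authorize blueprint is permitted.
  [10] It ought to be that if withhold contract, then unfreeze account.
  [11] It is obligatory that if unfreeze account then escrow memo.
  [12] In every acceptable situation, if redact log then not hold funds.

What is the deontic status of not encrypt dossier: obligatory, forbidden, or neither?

Obligatory

Premises 12 and 8 are O(redact_log → ¬hold_funds) and O(¬redact_log → ¬hold_funds); every ideal world satisfies redact_log or ¬redact_log, so in either case ¬hold_funds holds — hence O(¬hold_funds).
Premise 3 is O(approve_sample → hold_funds); contrapositively O(¬hold_funds → ¬approve_sample). Since O(¬hold_funds) holds, K gives O(¬approve_sample).
The contrapositive of premise 7 (O(escrow_memo → approve_sample)) is O(¬approve_sample → ¬escrow_memo), and O(¬approve_sample) is already established, so O(¬escrow_memo).
Premise 11, O(unfreeze_account → escrow_memo), contraposes to O(¬escrow_memo → ¬unfreeze_account); with O(¬escrow_memo) we get O(¬unfreeze_account).
Premise 10 is O(withhold_contract → unfreeze_account); contrapositively O(¬unfreeze_account → ¬withhold_contract). Since O(¬unfreeze_account) holds, K gives O(¬withhold_contract).
The contrapositive of premise 1 (O(¬waive_receipt → withhold_contract)) is O(¬withhold_contract → waive_receipt), and O(¬withhold_contract) is already established, so O(waive_receipt).
Premise 4 is O(¬renew_shipment → ¬waive_receipt); contrapositively O(waive_receipt → renew_shipment). Since O(waive_receipt) holds, K gives O(renew_shipment).
Applying K to premise 2 (O(renew_shipment → ¬encrypt_dossier)) and O(renew_shipment) yields O(¬encrypt_dossier).
Premises 5, 6, 9 do not contribute to this derivation.
Hence ¬encrypt_dossier is obligatory.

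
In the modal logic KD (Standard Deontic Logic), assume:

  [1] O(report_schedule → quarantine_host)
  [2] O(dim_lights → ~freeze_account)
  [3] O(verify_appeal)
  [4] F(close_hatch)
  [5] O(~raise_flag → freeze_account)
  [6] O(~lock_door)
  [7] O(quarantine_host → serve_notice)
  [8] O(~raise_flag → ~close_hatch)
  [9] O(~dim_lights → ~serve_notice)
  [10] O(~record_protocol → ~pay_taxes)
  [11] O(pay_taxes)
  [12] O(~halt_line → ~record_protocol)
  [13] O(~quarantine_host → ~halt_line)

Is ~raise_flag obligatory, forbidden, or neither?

Forbidden

Premise 11 states O(pay_taxes) outright.
Premise 10, O(~record_protocol → ~pay_taxes), contraposes to O(pay_taxes → record_protocol); with O(pay_taxes) we get O(record_protocol).
Premise 12, O(~halt_line → ~record_protocol), contraposes to O(record_protocol → halt_line); with O(record_protocol) we get O(halt_line).
Premise 13, O(~quarantine_host → ~halt_line), contraposes to O(halt_line → quarantine_host); with O(halt_line) we get O(quarantine_host).
From O(quarantine_host) and premise 7, O(quarantine_host → serve_notice), we obtain O(serve_notice).
Premise 9 is O(~dim_lights → ~serve_notice); contrapositively O(serve_notice → dim_lights). Since O(serve_notice) holds, K gives O(dim_lights).
Applying K to premise 2 (O(dim_lights → ~freeze_account)) and O(dim_lights) yields O(~freeze_account).
Premise 5, O(~raise_flag → freeze_account), contraposes to O(~freeze_account → raise_flag); with O(~freeze_account) we get O(raise_flag).
Premises 1, 3, 4, 6, 8 do not contribute to this derivation.
Thus O(raise_flag), which is F(~raise_flag): ~raise_flag is forbidden.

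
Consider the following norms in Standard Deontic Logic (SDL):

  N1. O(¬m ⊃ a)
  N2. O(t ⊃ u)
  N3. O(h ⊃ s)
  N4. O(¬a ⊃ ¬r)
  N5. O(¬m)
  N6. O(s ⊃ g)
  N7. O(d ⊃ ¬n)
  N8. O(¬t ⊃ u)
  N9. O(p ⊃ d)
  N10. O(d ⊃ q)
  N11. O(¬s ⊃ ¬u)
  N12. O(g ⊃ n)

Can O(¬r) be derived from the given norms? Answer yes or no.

No

Premise 4 is O(¬a ⊃ ¬r), but O(¬a) is not derivable from the premises, so it does not yield O(¬r).
No other premise forces O(¬r). An ideal world satisfying every premise can still have ¬r false, so O(¬r) is not derivable.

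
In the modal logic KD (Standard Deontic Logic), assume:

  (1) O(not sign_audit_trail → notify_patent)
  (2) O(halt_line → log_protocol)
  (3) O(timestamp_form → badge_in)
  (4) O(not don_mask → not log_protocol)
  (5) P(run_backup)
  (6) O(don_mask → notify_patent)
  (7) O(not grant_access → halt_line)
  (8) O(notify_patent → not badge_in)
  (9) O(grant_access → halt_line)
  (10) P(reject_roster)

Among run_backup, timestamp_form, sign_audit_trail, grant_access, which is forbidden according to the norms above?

By case analysis on grant_access: premise 9 gives O(grant_access → halt_line) and premise 7 gives O(not grant_access → halt_line), so O(halt_line) either way.
Applying K to premise 2 (O(halt_line → log_protocol)) and O(halt_line) yields O(log_protocol).
Premise 4 is O(not don_mask → not log_protocol); contrapositively O(log_protocol → don_mask). Since O(log_protocol) holds, K gives O(don_mask).
From O(don_mask) and premise 6, O(don_mask → notify_patent), we obtain O(notify_patent).
With premise 8, O(notify_patent → not badge_in), the K-axiom yields O(not badge_in).
The contrapositive of premise 3 (O(timestamp_form → badge_in)) is O(not badge_in → not timestamp_form), and O(not badge_in) is already established, so O(not timestamp_form).
So O(not timestamp_form) holds, i.e. timestamp_form is forbidden. None of the other listed options is forbidden under the premises.

timestamp_form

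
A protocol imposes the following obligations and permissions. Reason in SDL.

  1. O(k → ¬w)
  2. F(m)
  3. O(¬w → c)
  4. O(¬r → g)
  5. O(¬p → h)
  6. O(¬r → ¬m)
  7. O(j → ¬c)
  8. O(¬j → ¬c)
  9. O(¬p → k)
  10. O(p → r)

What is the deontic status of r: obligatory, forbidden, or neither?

Premises 7 and 8 are O(j → ¬c) and O(¬j → ¬c); every ideal world satisfies j or ¬j, so in either case ¬c holds — hence O(¬c).
Premise 3, O(¬w → c), contraposes to O(¬c → w); with O(¬c) we get O(w).
Premise 1, O(k → ¬w), contraposes to O(w → ¬k); with O(w) we get O(¬k).
Premise 9 is O(¬p → k); contrapositively O(¬k → p). Since O(¬k) holds, K gives O(p).
Applying K to premise 10 (O(p → r)) and O(p) yields O(r).
Premises 2, 4, 5, 6 do not contribute to this derivation.
Hence r is obligatory.

Obligatory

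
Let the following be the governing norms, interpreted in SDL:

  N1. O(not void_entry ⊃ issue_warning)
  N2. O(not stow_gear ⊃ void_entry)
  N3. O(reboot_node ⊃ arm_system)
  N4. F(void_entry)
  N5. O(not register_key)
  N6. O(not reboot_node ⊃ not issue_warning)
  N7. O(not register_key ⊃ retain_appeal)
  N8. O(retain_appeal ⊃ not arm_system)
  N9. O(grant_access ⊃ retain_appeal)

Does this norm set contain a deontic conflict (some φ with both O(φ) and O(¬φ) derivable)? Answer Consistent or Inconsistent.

Inconsistent

From premise 5 we have O(not register_key).
Applying K to premise 7 (O(not register_key ⊃ retain_appeal)) and O(not register_key) yields O(retain_appeal).
With premise 8, O(retain_appeal ⊃ not arm_system), the K-axiom yields O(not arm_system).
The contrapositive of premise 3 (O(reboot_node ⊃ arm_system)) is O(not arm_system ⊃ not reboot_node), and O(not arm_system) is already established, so O(not reboot_node).
From O(not reboot_node) and premise 6, O(not reboot_node ⊃ not issue_warning), we obtain O(not issue_warning).
Premise 1 is O(not void_entry ⊃ issue_warning); contrapositively O(not issue_warning ⊃ void_entry). Since O(not issue_warning) holds, K gives O(void_entry).
But premise 4, F(void_entry), means O(not void_entry).
We now have both O(void_entry) and O(not void_entry) — void_entry is simultaneously obligatory and forbidden, violating the D-axiom.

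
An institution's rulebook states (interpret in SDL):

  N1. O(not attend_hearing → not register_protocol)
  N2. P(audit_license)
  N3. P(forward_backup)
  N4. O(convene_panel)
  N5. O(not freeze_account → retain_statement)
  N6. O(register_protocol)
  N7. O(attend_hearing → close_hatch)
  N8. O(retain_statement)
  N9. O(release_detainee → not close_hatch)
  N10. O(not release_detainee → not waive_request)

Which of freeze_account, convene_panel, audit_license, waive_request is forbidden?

Premise 6 gives O(register_protocol).
Premise 1, O(not attend_hearing → not register_protocol), contraposes to O(register_protocol → attend_hearing); with O(register_protocol) we get O(attend_hearing).
With premise 7, O(attend_hearing → close_hatch), the K-axiom yields O(close_hatch).
Premise 9, O(release_detainee → not close_hatch), contraposes to O(close_hatch → not release_detainee); with O(close_hatch) we get O(not release_detainee).
Premise 10 is O(not release_detainee → not waive_request); since O(not release_detainee), deontic closure gives O(not waive_request).
So O(not waive_request) holds, i.e. waive_request is forbidden. None of the other listed options is forbidden under the premises.

waive_request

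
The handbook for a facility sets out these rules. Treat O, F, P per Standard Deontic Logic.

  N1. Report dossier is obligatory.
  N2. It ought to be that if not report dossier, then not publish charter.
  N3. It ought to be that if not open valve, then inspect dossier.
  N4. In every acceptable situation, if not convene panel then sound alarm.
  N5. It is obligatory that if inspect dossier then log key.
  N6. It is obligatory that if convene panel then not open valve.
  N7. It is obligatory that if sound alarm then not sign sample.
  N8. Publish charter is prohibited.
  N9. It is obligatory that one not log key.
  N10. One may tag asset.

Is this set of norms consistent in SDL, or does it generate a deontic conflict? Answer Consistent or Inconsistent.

Consistent

Premise 2 is O(¬report_dossier → ¬publish_charter); even if O(¬publish_charter) held, inferring O(¬report_dossier) would be affirming the consequent — invalid.
So O(¬report_dossier) is not derivable, and the apparent clash with O(report_dossier) does not arise.
A world satisfying every obligation exists (e.g. convene_panel=false, inspect_dossier=false, log_key=false, open_valve=true, publish_charter=false, report_dossier=true, sign_sample=false, sound_alarm=true, tag_asset=false); no atom is both obligatory and forbidden, so the set is consistent.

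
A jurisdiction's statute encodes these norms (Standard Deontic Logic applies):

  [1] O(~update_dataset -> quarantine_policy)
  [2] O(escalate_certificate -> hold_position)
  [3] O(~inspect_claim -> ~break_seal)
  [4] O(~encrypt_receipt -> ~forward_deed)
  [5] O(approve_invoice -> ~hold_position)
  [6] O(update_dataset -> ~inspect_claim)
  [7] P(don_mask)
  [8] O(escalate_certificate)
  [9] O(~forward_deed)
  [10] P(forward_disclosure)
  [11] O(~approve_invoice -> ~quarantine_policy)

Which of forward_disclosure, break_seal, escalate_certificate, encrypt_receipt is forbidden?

break_seal

Premise 8 gives O(escalate_certificate).
Applying K to premise 2 (O(escalate_certificate -> hold_position)) and O(escalate_certificate) yields O(hold_position).
Premise 5, O(approve_invoice -> ~hold_position), contraposes to O(hold_position -> ~approve_invoice); with O(hold_position) we get O(~approve_invoice).
From O(~approve_invoice) and premise 11, O(~approve_invoice -> ~quarantine_policy), we obtain O(~quarantine_policy).
Premise 1 is O(~update_dataset -> quarantine_policy); contrapositively O(~quarantine_policy -> update_dataset). Since O(~quarantine_policy) holds, K gives O(update_dataset).
Premise 6 is O(update_dataset -> ~inspect_claim); since O(update_dataset), deontic closure gives O(~inspect_claim).
Applying K to premise 3 (O(~inspect_claim -> ~break_seal)) and O(~inspect_claim) yields O(~break_seal).
So O(~break_seal) holds, i.e. break_seal is forbidden. None of the other listed options is forbidden under the premises.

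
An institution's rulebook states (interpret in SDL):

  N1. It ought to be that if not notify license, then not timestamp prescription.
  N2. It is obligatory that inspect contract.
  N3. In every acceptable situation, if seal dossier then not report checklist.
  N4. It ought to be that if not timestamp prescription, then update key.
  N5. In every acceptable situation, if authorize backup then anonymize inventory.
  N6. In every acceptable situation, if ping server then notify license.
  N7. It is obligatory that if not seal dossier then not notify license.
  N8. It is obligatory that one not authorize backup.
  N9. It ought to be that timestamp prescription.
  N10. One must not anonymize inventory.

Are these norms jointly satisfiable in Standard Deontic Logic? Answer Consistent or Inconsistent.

Consistent

Premise 5 is O(authorize_backup → anonymize_inventory), but O(authorize_backup) is not derivable from the premises, so it does not yield O(anonymize_inventory).
So O(anonymize_inventory) is not derivable, and the apparent clash with O(¬anonymize_inventory) does not arise.
A world satisfying every obligation exists (e.g. anonymize_inventory=false, authorize_backup=false, inspect_contract=true, notify_license=true, ping_server=false, report_checklist=false, seal_dossier=true, timestamp_prescription=true, update_key=false); no atom is both obligatory and forbidden, so the set is consistent.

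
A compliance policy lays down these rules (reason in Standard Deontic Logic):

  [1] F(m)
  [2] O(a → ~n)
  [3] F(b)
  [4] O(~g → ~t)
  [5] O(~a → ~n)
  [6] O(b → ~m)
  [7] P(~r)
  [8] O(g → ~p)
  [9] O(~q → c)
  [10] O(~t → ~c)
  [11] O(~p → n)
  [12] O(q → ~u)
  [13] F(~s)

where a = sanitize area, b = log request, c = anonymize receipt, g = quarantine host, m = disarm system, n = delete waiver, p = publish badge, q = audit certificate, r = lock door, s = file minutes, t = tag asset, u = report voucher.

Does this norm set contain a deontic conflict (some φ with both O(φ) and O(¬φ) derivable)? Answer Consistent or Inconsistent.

Consistent

Premise 6 is O(b → ~m); even if O(~m) held, inferring O(b) would be affirming the consequent — invalid.
So O(b) is not derivable, and the apparent clash with O(~b) does not arise.
A world satisfying every obligation exists (e.g. a=false, b=false, c=false, g=false, m=false, n=false, p=true, q=true, r=false, s=true, t=false, u=false); no atom is both obligatory and forbidden, so the set is consistent.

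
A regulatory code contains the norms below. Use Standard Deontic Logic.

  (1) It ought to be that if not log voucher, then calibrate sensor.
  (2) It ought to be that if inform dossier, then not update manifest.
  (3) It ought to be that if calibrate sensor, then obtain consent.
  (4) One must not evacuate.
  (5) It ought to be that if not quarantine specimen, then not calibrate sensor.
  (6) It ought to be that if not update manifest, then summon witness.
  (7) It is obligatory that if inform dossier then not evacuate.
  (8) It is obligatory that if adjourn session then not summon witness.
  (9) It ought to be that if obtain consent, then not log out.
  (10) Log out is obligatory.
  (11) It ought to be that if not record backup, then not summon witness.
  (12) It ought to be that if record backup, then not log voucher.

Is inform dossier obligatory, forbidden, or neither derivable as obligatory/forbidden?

Premise 10 gives O(log_out).
Premise 9, O(obtain_consent → ¬log_out), contraposes to O(log_out → ¬obtain_consent); with O(log_out) we get O(¬obtain_consent).
Premise 3 is O(calibrate_sensor → obtain_consent); contrapositively O(¬obtain_consent → ¬calibrate_sensor). Since O(¬obtain_consent) holds, K gives O(¬calibrate_sensor).
The contrapositive of premise 1 (O(¬log_voucher → calibrate_sensor)) is O(¬calibrate_sensor → log_voucher), and O(¬calibrate_sensor) is already established, so O(log_voucher).
Premise 12, O(record_backup → ¬log_voucher), contraposes to O(log_voucher → ¬record_backup); with O(log_voucher) we get O(¬record_backup).
Premise 11 is O(¬record_backup → ¬summon_witness); since O(¬record_backup), deontic closure gives O(¬summon_witness).
Premise 6, O(¬update_manifest → summon_witness), contraposes to O(¬summon_witness → update_manifest); with O(¬summon_witness) we get O(update_manifest).
The contrapositive of premise 2 (O(inform_dossier → ¬update_manifest)) is O(update_manifest → ¬inform_dossier), and O(update_manifest) is already established, so O(¬inform_dossier).
Premises 4, 5, 7, 8 do not contribute to this derivation.
Thus O(¬inform_dossier), which is F(inform_dossier): inform_dossier is forbidden.

Forbidden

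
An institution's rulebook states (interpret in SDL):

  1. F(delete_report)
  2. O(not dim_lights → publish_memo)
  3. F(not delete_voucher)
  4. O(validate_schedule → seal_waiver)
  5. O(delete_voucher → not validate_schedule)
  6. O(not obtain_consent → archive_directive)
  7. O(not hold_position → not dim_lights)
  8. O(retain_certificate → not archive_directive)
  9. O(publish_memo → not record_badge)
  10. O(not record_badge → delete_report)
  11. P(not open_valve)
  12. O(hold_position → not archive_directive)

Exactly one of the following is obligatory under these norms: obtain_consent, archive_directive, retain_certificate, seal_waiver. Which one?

obtain_consent

Premise 1 is F(delete_report), i.e. O(not delete_report).
Premise 10 is O(not record_badge → delete_report); contrapositively O(not delete_report → record_badge). Since O(not delete_report) holds, K gives O(record_badge).
Premise 9 is O(publish_memo → not record_badge); contrapositively O(record_badge → not publish_memo). Since O(record_badge) holds, K gives O(not publish_memo).
The contrapositive of premise 2 (O(not dim_lights → publish_memo)) is O(not publish_memo → dim_lights), and O(not publish_memo) is already established, so O(dim_lights).
Premise 7 is O(not hold_position → not dim_lights); contrapositively O(dim_lights → hold_position). Since O(dim_lights) holds, K gives O(hold_position).
With premise 12, O(hold_position → not archive_directive), the K-axiom yields O(not archive_directive).
Premise 6, O(not obtain_consent → archive_directive), contraposes to O(not archive_directive → obtain_consent); with O(not archive_directive) we get O(obtain_consent).
So O(obtain_consent) holds — obtain_consent is obligatory. None of the other listed options is made obligatory by any chain of premises.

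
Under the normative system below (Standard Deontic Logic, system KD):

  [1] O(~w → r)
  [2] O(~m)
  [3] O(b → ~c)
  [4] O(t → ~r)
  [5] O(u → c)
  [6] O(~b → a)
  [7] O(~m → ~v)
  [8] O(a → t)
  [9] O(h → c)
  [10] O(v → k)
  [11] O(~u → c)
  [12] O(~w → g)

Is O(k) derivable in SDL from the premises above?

Premise 10 is O(v → k), but O(v) is not derivable from the premises, so it does not yield O(k).
No other premise forces O(k). An ideal world satisfying every premise can still have k false, so O(k) is not derivable.

No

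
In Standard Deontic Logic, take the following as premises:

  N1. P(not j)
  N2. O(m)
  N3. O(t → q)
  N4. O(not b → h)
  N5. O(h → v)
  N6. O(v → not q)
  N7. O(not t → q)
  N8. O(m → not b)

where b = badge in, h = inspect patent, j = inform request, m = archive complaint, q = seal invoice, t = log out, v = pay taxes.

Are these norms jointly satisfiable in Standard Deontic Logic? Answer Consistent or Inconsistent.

Premises 7 and 3 are O(not t → q) and O(t → q); every ideal world satisfies not t or t, so in either case q holds — hence O(q).
Premise 6 is O(v → not q); contrapositively O(q → not v). Since O(q) holds, K gives O(not v).
Premise 5, O(h → v), contraposes to O(not v → not h); with O(not v) we get O(not h).
The contrapositive of premise 4 (O(not b → h)) is O(not h → b), and O(not h) is already established, so O(b).
Premise 8, O(m → not b), contraposes to O(b → not m); with O(b) we get O(not m).
Yet premise 2 states O(m).
We now have both O(not m) and O(m) — m is simultaneously obligatory and forbidden, violating the D-axiom.

Inconsistent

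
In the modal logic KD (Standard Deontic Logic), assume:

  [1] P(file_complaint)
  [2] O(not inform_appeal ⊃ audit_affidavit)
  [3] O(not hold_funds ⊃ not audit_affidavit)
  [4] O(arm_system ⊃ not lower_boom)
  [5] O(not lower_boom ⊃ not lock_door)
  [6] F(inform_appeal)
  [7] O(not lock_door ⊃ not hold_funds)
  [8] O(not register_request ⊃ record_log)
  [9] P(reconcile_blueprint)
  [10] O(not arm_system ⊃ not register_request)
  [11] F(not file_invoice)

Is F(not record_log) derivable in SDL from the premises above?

Yes

F(inform_appeal) at premise 6 means O(not inform_appeal).
With premise 2, O(not inform_appeal ⊃ audit_affidavit), the K-axiom yields O(audit_affidavit).
The contrapositive of premise 3 (O(not hold_funds ⊃ not audit_affidavit)) is O(audit_affidavit ⊃ hold_funds), and O(audit_affidavit) is already established, so O(hold_funds).
Premise 7 is O(not lock_door ⊃ not hold_funds); contrapositively O(hold_funds ⊃ lock_door). Since O(hold_funds) holds, K gives O(lock_door).
Premise 5 is O(not lower_boom ⊃ not lock_door); contrapositively O(lock_door ⊃ lower_boom). Since O(lock_door) holds, K gives O(lower_boom).
Premise 4 is O(arm_system ⊃ not lower_boom); contrapositively O(lower_boom ⊃ not arm_system). Since O(lower_boom) holds, K gives O(not arm_system).
Premise 10 is O(not arm_system ⊃ not register_request); since O(not arm_system), deontic closure gives O(not register_request).
With premise 8, O(not register_request ⊃ record_log), the K-axiom yields O(record_log).
Premises 1, 9, 11 do not contribute to this derivation.
So O(record_log) holds, i.e. F(not record_log). The claim follows.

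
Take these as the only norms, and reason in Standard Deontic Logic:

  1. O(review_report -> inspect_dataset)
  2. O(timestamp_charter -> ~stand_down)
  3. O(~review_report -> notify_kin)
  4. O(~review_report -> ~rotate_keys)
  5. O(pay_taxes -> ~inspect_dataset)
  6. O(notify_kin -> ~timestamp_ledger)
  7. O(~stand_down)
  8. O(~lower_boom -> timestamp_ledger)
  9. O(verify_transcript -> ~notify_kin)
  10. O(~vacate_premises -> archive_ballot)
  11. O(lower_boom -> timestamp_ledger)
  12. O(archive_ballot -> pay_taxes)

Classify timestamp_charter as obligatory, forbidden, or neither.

Neither

Premise 2 is O(timestamp_charter -> ~stand_down); even if O(~stand_down) held, inferring O(timestamp_charter) would be affirming the consequent — invalid.
No premise or chain of K-axiom applications forces O(timestamp_charter), and none forces O(~timestamp_charter). So timestamp_charter is neither obligatory nor forbidden under these norms.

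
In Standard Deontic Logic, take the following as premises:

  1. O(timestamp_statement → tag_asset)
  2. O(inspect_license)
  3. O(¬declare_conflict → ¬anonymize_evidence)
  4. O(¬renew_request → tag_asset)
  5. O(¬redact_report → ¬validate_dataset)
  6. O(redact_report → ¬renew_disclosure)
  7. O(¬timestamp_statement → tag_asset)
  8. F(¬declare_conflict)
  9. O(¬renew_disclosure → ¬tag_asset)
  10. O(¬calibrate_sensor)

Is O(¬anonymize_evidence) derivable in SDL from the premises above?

No

Premise 3 is O(¬declare_conflict → ¬anonymize_evidence), but O(¬declare_conflict) is not derivable from the premises, so it does not yield O(¬anonymize_evidence).
No other premise forces O(¬anonymize_evidence). An ideal world satisfying every premise can still have ¬anonymize_evidence false, so O(¬anonymize_evidence) is not derivable.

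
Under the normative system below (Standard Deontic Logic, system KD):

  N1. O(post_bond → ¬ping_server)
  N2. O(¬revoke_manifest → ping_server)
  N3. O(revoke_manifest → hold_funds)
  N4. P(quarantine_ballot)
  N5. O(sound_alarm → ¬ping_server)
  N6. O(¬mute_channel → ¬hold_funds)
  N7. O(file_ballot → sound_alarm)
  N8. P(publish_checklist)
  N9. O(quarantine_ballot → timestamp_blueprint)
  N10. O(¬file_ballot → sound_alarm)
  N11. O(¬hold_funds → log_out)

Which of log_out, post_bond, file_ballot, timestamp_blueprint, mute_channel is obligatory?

mute_channel

By case analysis on file_ballot: premise 7 gives O(file_ballot → sound_alarm) and premise 10 gives O(¬file_ballot → sound_alarm), so O(sound_alarm) either way.
With premise 5, O(sound_alarm → ¬ping_server), the K-axiom yields O(¬ping_server).
The contrapositive of premise 2 (O(¬revoke_manifest → ping_server)) is O(¬ping_server → revoke_manifest), and O(¬ping_server) is already established, so O(revoke_manifest).
Applying K to premise 3 (O(revoke_manifest → hold_funds)) and O(revoke_manifest) yields O(hold_funds).
Premise 6, O(¬mute_channel → ¬hold_funds), contraposes to O(hold_funds → mute_channel); with O(hold_funds) we get O(mute_channel).
So O(mute_channel) holds — mute_channel is obligatory. None of the other listed options is made obligatory by any chain of premises.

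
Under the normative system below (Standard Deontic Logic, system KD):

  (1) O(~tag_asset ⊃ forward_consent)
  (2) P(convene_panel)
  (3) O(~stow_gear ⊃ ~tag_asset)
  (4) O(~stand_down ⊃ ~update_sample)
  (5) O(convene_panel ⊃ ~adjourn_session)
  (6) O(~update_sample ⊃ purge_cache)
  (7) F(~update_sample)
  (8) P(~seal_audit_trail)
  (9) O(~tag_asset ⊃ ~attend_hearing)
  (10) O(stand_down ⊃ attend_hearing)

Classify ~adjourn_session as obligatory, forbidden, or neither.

Neither

Premise 5 is O(convene_panel ⊃ ~adjourn_session), but O(convene_panel) is not derivable from the premises (the permission P(convene_panel) asserts only ~O(~convene_panel), not O(convene_panel)), so it does not yield O(~adjourn_session).
No premise or chain of K-axiom applications forces O(~adjourn_session), and none forces O(adjourn_session). So ~adjourn_session is neither obligatory nor forbidden under these norms.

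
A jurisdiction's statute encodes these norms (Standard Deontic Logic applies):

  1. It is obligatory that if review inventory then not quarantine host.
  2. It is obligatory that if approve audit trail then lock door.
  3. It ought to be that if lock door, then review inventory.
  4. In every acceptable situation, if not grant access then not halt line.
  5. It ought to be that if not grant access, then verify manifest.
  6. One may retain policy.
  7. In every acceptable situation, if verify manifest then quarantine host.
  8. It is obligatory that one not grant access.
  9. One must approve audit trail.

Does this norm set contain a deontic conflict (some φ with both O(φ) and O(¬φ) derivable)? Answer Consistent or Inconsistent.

From premise 9 we have O(approve_audit_trail).
From O(approve_audit_trail) and premise 2, O(approve_audit_trail → lock_door), we obtain O(lock_door).
Applying K to premise 3 (O(lock_door → review_inventory)) and O(lock_door) yields O(review_inventory).
With premise 1, O(review_inventory → ¬quarantine_host), the K-axiom yields O(¬quarantine_host).
Premise 7 is O(verify_manifest → quarantine_host); contrapositively O(¬quarantine_host → ¬verify_manifest). Since O(¬quarantine_host) holds, K gives O(¬verify_manifest).
Premise 5 is O(¬grant_access → verify_manifest); contrapositively O(¬verify_manifest → grant_access). Since O(¬verify_manifest) holds, K gives O(grant_access).
Yet premise 8 states O(¬grant_access).
We now have both O(grant_access) and O(¬grant_access) — grant_access is simultaneously obligatory and forbidden, violating the D-axiom.

Inconsistent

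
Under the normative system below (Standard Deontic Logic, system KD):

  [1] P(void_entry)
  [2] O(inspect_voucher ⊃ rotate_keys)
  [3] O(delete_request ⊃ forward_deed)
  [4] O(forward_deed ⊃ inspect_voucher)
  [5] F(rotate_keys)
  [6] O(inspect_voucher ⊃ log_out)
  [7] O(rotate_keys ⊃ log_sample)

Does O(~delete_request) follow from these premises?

Yes

Premise 5 is F(rotate_keys), i.e. O(~rotate_keys).
The contrapositive of premise 2 (O(inspect_voucher ⊃ rotate_keys)) is O(~rotate_keys ⊃ ~inspect_voucher), and O(~rotate_keys) is already established, so O(~inspect_voucher).
Premise 4 is O(forward_deed ⊃ inspect_voucher); contrapositively O(~inspect_voucher ⊃ ~forward_deed). Since O(~inspect_voucher) holds, K gives O(~forward_deed).
The contrapositive of premise 3 (O(delete_request ⊃ forward_deed)) is O(~forward_deed ⊃ ~delete_request), and O(~forward_deed) is already established, so O(~delete_request).
Premises 1, 6, 7 do not contribute to this derivation.
So O(~delete_request) follows.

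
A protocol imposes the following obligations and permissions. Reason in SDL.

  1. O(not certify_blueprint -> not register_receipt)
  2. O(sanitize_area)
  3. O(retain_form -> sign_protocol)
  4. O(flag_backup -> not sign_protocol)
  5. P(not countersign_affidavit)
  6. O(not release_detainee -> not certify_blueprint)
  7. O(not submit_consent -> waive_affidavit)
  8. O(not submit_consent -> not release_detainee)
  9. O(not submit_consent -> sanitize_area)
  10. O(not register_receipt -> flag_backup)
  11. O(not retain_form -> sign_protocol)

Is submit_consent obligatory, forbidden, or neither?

Obligatory

Premises 3 and 11 cover both cases: O(retain_form -> sign_protocol) and O(not retain_form -> sign_protocol). Since retain_form ∨ not retain_form is a tautology, O(sign_protocol) follows.
The contrapositive of premise 4 (O(flag_backup -> not sign_protocol)) is O(sign_protocol -> not flag_backup), and O(sign_protocol) is already established, so O(not flag_backup).
Premise 10 is O(not register_receipt -> flag_backup); contrapositively O(not flag_backup -> register_receipt). Since O(not flag_backup) holds, K gives O(register_receipt).
Premise 1, O(not certify_blueprint -> not register_receipt), contraposes to O(register_receipt -> certify_blueprint); with O(register_receipt) we get O(certify_blueprint).
Premise 6 is O(not release_detainee -> not certify_blueprint); contrapositively O(certify_blueprint -> release_detainee). Since O(certify_blueprint) holds, K gives O(release_detainee).
The contrapositive of premise 8 (O(not submit_consent -> not release_detainee)) is O(release_detainee -> submit_consent), and O(release_detainee) is already established, so O(submit_consent).
Premises 2, 5, 7, 9 do not contribute to this derivation.
Hence submit_consent is obligatory.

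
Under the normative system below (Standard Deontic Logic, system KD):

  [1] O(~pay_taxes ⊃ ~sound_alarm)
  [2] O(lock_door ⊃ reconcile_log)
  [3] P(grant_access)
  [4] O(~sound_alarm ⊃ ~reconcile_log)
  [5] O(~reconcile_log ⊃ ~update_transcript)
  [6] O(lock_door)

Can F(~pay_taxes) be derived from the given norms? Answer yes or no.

Yes

From premise 6 we have O(lock_door).
Applying K to premise 2 (O(lock_door ⊃ reconcile_log)) and O(lock_door) yields O(reconcile_log).
The contrapositive of premise 4 (O(~sound_alarm ⊃ ~reconcile_log)) is O(reconcile_log ⊃ sound_alarm), and O(reconcile_log) is already established, so O(sound_alarm).
Premise 1 is O(~pay_taxes ⊃ ~sound_alarm); contrapositively O(sound_alarm ⊃ pay_taxes). Since O(sound_alarm) holds, K gives O(pay_taxes).
Premises 3, 5 do not contribute to this derivation.
So O(pay_taxes) holds, i.e. F(~pay_taxes). The claim follows.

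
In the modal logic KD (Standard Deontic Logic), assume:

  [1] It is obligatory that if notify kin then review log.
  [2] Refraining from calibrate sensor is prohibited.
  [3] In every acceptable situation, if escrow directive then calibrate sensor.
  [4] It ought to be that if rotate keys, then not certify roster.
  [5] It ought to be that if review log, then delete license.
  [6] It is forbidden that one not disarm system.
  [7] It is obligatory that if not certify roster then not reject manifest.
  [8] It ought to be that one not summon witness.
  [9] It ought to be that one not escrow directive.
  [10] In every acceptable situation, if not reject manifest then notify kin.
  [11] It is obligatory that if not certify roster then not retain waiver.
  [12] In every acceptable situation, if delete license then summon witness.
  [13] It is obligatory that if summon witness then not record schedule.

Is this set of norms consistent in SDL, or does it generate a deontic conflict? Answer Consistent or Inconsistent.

Premise 3 is O(escrow_directive → calibrate_sensor); even if O(calibrate_sensor) held, inferring O(escrow_directive) would be affirming the consequent — invalid.
So O(escrow_directive) is not derivable, and the apparent clash with O(¬escrow_directive) does not arise.
A world satisfying every obligation exists (e.g. calibrate_sensor=true, certify_roster=true, delete_license=false, disarm_system=true, escrow_directive=false, notify_kin=false, record_schedule=false, reject_manifest=true, retain_waiver=false, review_log=false, rotate_keys=false, summon_witness=false); no atom is both obligatory and forbidden, so the set is consistent.

Consistent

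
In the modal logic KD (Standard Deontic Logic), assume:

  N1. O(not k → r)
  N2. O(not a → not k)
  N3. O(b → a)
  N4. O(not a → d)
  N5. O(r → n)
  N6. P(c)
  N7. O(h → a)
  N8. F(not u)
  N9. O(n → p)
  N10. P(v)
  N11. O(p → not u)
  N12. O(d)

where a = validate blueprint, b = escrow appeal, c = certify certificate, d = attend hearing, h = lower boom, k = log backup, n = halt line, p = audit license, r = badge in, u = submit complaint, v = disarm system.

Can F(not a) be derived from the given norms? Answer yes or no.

Premise 8 is F(not u), i.e. O(u).
Premise 11 is O(p → not u); contrapositively O(u → not p). Since O(u) holds, K gives O(not p).
Premise 9, O(n → p), contraposes to O(not p → not n); with O(not p) we get O(not n).
Premise 5 is O(r → n); contrapositively O(not n → not r). Since O(not n) holds, K gives O(not r).
Premise 1, O(not k → r), contraposes to O(not r → k); with O(not r) we get O(k).
Premise 2 is O(not a → not k); contrapositively O(k → a). Since O(k) holds, K gives O(a).
Premises 3, 4, 6, 7, 10, 12 do not contribute to this derivation.
So O(a) holds, i.e. F(not a). The claim follows.

Yes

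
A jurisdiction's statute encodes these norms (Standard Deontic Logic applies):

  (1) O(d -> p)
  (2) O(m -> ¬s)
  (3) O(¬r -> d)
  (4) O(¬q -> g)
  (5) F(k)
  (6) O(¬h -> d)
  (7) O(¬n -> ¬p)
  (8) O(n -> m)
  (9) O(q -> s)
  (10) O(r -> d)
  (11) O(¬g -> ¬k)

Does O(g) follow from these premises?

Premises 10 and 3 cover both cases: O(r -> d) and O(¬r -> d). Since r ∨ ¬r is a tautology, O(d) follows.
Applying K to premise 1 (O(d -> p)) and O(d) yields O(p).
Premise 7 is O(¬n -> ¬p); contrapositively O(p -> n). Since O(p) holds, K gives O(n).
From O(n) and premise 8, O(n -> m), we obtain O(m).
From O(m) and premise 2, O(m -> ¬s), we obtain O(¬s).
Premise 9, O(q -> s), contraposes to O(¬s -> ¬q); with O(¬s) we get O(¬q).
Premise 4 is O(¬q -> g); since O(¬q), deontic closure gives O(g).
Premises 5, 6, 11 do not contribute to this derivation.
So O(g) follows.

Yes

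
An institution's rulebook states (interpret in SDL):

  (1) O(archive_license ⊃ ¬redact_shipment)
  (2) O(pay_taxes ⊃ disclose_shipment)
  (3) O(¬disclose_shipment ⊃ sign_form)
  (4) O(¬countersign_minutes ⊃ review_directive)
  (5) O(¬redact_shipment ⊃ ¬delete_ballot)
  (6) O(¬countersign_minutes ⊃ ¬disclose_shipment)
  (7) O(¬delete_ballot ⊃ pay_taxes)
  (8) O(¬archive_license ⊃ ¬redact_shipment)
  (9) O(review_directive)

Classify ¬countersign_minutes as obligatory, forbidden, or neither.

Forbidden

Premises 8 and 1 are O(¬archive_license ⊃ ¬redact_shipment) and O(archive_license ⊃ ¬redact_shipment); every ideal world satisfies ¬archive_license or archive_license, so in either case ¬redact_shipment holds — hence O(¬redact_shipment).
From O(¬redact_shipment) and premise 5, O(¬redact_shipment ⊃ ¬delete_ballot), we obtain O(¬delete_ballot).
Applying K to premise 7 (O(¬delete_ballot ⊃ pay_taxes)) and O(¬delete_ballot) yields O(pay_taxes).
With premise 2, O(pay_taxes ⊃ disclose_shipment), the K-axiom yields O(disclose_shipment).
Premise 6, O(¬countersign_minutes ⊃ ¬disclose_shipment), contraposes to O(disclose_shipment ⊃ countersign_minutes); with O(disclose_shipment) we get O(countersign_minutes).
Premises 3, 4, 9 do not contribute to this derivation.
Thus O(countersign_minutes), which is F(¬countersign_minutes): ¬countersign_minutes is forbidden.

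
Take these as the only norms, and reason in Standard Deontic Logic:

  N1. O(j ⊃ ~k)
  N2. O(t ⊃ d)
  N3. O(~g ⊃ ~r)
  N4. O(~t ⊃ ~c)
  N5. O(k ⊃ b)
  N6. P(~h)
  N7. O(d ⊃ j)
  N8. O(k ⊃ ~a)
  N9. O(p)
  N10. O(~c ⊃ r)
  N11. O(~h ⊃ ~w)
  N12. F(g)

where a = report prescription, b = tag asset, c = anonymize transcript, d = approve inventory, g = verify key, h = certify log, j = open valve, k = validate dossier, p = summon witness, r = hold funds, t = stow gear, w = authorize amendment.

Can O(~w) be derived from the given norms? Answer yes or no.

No

Premise 11 is O(~h ⊃ ~w), but O(~h) is not derivable from the premises (the permission P(~h) asserts only ~O(h), not O(~h)), so it does not yield O(~w).
No other premise forces O(~w). An ideal world satisfying every premise can still have ~w false, so O(~w) is not derivable.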